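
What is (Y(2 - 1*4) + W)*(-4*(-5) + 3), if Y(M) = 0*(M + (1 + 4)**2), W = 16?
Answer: 368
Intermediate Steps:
Y(M) = 0 (Y(M) = 0*(M + 5**2) = 0*(M + 25) = 0*(25 + M) = 0)
(Y(2 - 1*4) + W)*(-4*(-5) + 3) = (0 + 16)*(-4*(-5) + 3) = 16*(20 + 3) = 16*23 = 368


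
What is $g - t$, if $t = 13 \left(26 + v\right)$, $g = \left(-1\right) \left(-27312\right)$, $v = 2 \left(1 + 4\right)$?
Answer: $26844$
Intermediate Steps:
$v = 10$ ($v = 2 \cdot 5 = 10$)
$g = 27312$
$t = 468$ ($t = 13 \left(26 + 10\right) = 13 \cdot 36 = 468$)
$g - t = 27312 - 468 = 26844$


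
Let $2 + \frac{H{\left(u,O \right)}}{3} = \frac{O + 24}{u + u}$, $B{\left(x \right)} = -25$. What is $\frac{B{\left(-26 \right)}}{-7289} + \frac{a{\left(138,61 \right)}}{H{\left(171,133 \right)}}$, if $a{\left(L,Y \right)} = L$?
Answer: $- \frac{114657373}{3841303} \approx -29.849$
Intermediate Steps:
$H{\left(u,O \right)} = -6 + \frac{3 \left(24 + O\right)}{2 u}$ ($H{\left(u,O \right)} = -6 + 3 \frac{O + 24}{u + u} = -6 + 3 \frac{24 + O}{2 u} = -6 + \frac{3 \left(24 + O\right)}{2 u}$)
$\frac{B{\left(-26 \right)}}{-7289} + \frac{a{\left(138,61 \right)}}{H{\left(171,133 \right)}} = - \frac{25}{-7289} + \frac{138}{\frac{3}{2} \cdot \frac{1}{171} \left(24 + 133 - 684\right)} = \left(-25\right) \left(- \frac{1}{7289}\right) + \frac{138}{\frac{3}{2} \cdot \frac{1}{171} \left(24 + 133 - 684\right)} = \frac{25}{7289} + \frac{138}{\frac{3}{2} \cdot \frac{1}{171} \left(-527\right)} = \frac{25}{7289} + \frac{138}{- \frac{527}{114}} = \frac{25}{7289} + 138 \left(- \frac{114}{527}\right) = \frac{25}{7289} - \frac{15732}{527} = - \frac{114657373}{3841303}$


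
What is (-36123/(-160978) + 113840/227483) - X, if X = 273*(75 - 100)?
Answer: 249956394006479/36619758374 ≈ 6825.7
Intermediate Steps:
X = -6825 (X = 273*(-25) = -6825)
(-36123/(-160978) + 113840/227483) - X = (-36123/(-160978) + 113840/227483) - 1*(-6825) = (-36123*(-1/160978) + 113840*(1/227483)) + 6825 = (36123/160978 + 113840/227483) + 6825 = 26543103929/36619758374 + 6825 = 249956394006479/36619758374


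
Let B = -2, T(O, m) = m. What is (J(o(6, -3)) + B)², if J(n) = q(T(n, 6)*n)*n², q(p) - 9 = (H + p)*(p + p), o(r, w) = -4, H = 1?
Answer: 317053636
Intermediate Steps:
q(p) = 9 + 2*p*(1 + p) (q(p) = 9 + (1 + p)*(p + p) = 9 + (1 + p)*(2*p) = 9 + 2*p*(1 + p))
J(n) = n²*(9 + 12*n + 72*n²) (J(n) = (9 + 2*(6*n) + 2*(6*n)²)*n² = (9 + 12*n + 2*(36*n²))*n² = (9 + 12*n + 72*n²)*n² = n²*(9 + 12*n + 72*n²))
(J(o(6, -3)) + B)² = ((-4)²*(9 + 12*(-4) + 72*(-4)²) - 2)² = (16*(9 - 48 + 72*16) - 2)² = (16*(9 - 48 + 1152) - 2)² = (16*1113 - 2)² = (17808 - 2)² = 17806² = 317053636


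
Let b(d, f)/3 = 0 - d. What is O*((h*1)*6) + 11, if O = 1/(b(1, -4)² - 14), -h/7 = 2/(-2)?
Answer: 13/5 ≈ 2.6000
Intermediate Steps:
b(d, f) = -3*d (b(d, f) = 3*(0 - d) = 3*(-d) = -3*d)
h = 7 (h = -14/(-2) = -14*(-1)/2 = -7*(-1) = 7)
O = -⅕ (O = 1/((-3*1)² - 14) = 1/((-3)² - 14) = 1/(9 - 14) = 1/(-5) = -⅕ ≈ -0.20000)
O*((h*1)*6) + 11 = -7*1*6/5 + 11 = -7*6/5 + 11 = -⅕*42 + 11 = -42/5 + 11 = 13/5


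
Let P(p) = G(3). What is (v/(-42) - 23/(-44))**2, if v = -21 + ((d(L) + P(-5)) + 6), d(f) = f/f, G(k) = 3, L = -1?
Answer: 525625/853776 ≈ 0.61565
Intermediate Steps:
P(p) = 3
d(f) = 1
v = -11 (v = -21 + ((1 + 3) + 6) = -21 + (4 + 6) = -21 + 10 = -11)
(v/(-42) - 23/(-44))**2 = (-11/(-42) - 23/(-44))**2 = (-11*(-1/42) - 23*(-1/44))**2 = (11/42 + 23/44)**2 = (725/924)**2 = 525625/853776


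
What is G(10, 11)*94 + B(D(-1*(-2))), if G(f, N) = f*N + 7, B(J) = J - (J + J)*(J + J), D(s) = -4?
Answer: 10930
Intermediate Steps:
B(J) = J - 4*J² (B(J) = J - 2*J*2*J = J - 4*J²)
G(f, N) = 7 + N*f (G(f, N) = N*f + 7 = 7 + N*f)
G(10, 11)*94 + B(D(-1*(-2))) = (7 + 11*10)*94 - 4*(1 - 4*(-4)) = (7 + 110)*94 - 4*(1 + 16) = 117*94 - 4*17 = 10998 - 68 = 10930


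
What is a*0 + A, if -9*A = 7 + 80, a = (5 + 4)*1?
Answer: -29/3 ≈ -9.6667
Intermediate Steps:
a = 9 (a = 9*1 = 9)
A = -29/3 (A = -(7 + 80)/9 = -⅑*87 = -29/3 ≈ -9.6667)
a*0 + A = 9*0 - 29/3 = 0 - 29/3 = -29/3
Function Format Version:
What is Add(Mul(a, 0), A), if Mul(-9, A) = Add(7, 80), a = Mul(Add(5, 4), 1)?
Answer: Rational(-29, 3) ≈ -9.6667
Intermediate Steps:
a = 9 (a = Mul(9, 1) = 9)
A = Rational(-29, 3) (A = Mul(Rational(-1, 9), Add(7, 80)) = Mul(Rational(-1, 9), 87) = Rational(-29, 3) ≈ -9.6667)
Add(Mul(a, 0), A) = Add(Mul(9, 0), Rational(-29, 3)) = Add(0, Rational(-29, 3)) = Rational(-29, 3)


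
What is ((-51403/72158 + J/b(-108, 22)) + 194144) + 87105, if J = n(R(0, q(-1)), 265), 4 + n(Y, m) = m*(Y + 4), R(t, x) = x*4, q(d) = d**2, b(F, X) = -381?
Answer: 7731980924431/27492198 ≈ 2.8124e+5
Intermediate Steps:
R(t, x) = 4*x
n(Y, m) = -4 + m*(4 + Y) (n(Y, m) = -4 + m*(Y + 4) = -4 + m*(4 + Y))
J = 2116 (J = -4 + 4*265 + (4*(-1)**2)*265 = -4 + 1060 + (4*1)*265 = -4 + 1060 + 4*265 = -4 + 1060 + 1060 = 2116)
((-51403/72158 + J/b(-108, 22)) + 194144) + 87105 = ((-51403/72158 + 2116/(-381)) + 194144) + 87105 = ((-51403*1/72158 + 2116*(-1/381)) + 194144) + 87105 = ((-51403/72158 - 2116/381) + 194144) + 87105 = (-172270871/27492198 + 194144) + 87105 = 5337273017641/27492198 + 87105 = 7731980924431/27492198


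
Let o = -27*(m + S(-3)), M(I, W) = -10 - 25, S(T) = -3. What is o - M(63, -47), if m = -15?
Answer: 521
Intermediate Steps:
M(I, W) = -35
o = 486 (o = -27*(-15 - 3) = -27*(-18) = 486)
o - M(63, -47) = 486 - 1*(-35) = 486 + 35 = 521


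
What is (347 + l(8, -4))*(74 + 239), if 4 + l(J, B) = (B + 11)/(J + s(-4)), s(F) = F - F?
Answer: 861063/8 ≈ 1.0763e+5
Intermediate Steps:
s(F) = 0
l(J, B) = -4 + (11 + B)/J (l(J, B) = -4 + (B + 11)/(J + 0) = -4 + (11 + B)/J)
(347 + l(8, -4))*(74 + 239) = (347 + (11 - 4 - 4*8)/8)*(74 + 239) = (347 + (11 - 4 - 32)/8)*313 = (347 + (1/8)*(-25))*313 = (347 - 25/8)*313 = (2751/8)*313 = 861063/8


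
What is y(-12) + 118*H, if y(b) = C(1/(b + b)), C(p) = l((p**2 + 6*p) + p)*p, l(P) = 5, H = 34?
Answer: 96283/24 ≈ 4011.8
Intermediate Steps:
C(p) = 5*p
y(b) = 5/(2*b) (y(b) = 5/(b + b) = 5/((2*b)) = 5*(1/(2*b)) = 5/(2*b))
y(-12) + 118*H = (5/2)/(-12) + 118*34 = (5/2)*(-1/12) + 4012 = -5/24 + 4012 = 96283/24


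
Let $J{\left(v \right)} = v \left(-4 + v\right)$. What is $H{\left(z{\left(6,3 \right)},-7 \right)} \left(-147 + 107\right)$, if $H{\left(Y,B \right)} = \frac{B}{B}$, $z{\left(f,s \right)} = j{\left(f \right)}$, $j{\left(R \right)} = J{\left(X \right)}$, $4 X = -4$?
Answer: $-40$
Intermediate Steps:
$X = -1$ ($X = \frac{1}{4} \left(-4\right) = -1$)
$j{\left(R \right)} = 5$ ($j{\left(R \right)} = - (-4 - 1) = \left(-1\right) \left(-5\right) = 5$)
$z{\left(f,s \right)} = 5$
$H{\left(Y,B \right)} = 1$
$H{\left(z{\left(6,3 \right)},-7 \right)} \left(-147 + 107\right) = 1 \left(-147 + 107\right) = 1 \left(-40\right) = -40$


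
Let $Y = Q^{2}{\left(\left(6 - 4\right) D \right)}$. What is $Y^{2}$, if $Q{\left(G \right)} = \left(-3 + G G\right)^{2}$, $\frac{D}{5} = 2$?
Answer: $617055253404346928161$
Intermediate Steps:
$D = 10$ ($D = 5 \cdot 2 = 10$)
$Q{\left(G \right)} = \left(-3 + G^{2}\right)^{2}$
$Y = 24840596881$ ($Y = \left(\left(-3 + \left(\left(6 - 4\right) 10\right)^{2}\right)^{2}\right)^{2} = \left(\left(-3 + \left(2 \cdot 10\right)^{2}\right)^{2}\right)^{2} = \left(\left(-3 + 20^{2}\right)^{2}\right)^{2} = \left(\left(-3 + 400\right)^{2}\right)^{2} = \left(397^{2}\right)^{2} = 157609^{2} = 24840596881$)
$Y^{2} = 24840596881^{2} = 617055253404346928161$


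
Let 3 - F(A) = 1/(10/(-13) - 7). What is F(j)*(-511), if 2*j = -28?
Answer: -161476/101 ≈ -1598.8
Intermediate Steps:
j = -14 (j = (½)*(-28) = -14)
F(A) = 316/101 (F(A) = 3 - 1/(10/(-13) - 7) = 3 - 1/(10*(-1/13) - 7) = 3 - 1/(-10/13 - 7) = 3 - 1/(-101/13) = 3 - 1*(-13/101) = 3 + 13/101 = 316/101)
F(j)*(-511) = (316/101)*(-511) = -161476/101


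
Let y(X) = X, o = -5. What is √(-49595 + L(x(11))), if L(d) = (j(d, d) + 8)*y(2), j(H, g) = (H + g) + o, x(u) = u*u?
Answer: I*√49105 ≈ 221.6*I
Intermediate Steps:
x(u) = u²
j(H, g) = -5 + H + g (j(H, g) = (H + g) - 5 = -5 + H + g)
L(d) = 6 + 4*d (L(d) = ((-5 + d + d) + 8)*2 = ((-5 + 2*d) + 8)*2 = (3 + 2*d)*2 = 6 + 4*d)
√(-49595 + L(x(11))) = √(-49595 + (6 + 4*11²)) = √(-49595 + (6 + 4*121)) = √(-49595 + (6 + 484)) = √(-49595 + 490) = √(-49105) = I*√49105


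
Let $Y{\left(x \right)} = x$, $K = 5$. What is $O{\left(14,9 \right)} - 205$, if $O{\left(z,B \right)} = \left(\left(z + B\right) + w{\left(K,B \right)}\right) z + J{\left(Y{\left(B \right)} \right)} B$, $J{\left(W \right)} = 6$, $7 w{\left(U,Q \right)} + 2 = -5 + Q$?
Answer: $175$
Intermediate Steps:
$w{\left(U,Q \right)} = -1 + \frac{Q}{7}$ ($w{\left(U,Q \right)} = - \frac{2}{7} + \frac{-5 + Q}{7} = - \frac{2}{7} + \left(- \frac{5}{7} + \frac{Q}{7}\right) = -1 + \frac{Q}{7}$)
$O{\left(z,B \right)} = 6 B + z \left(-1 + z + \frac{8 B}{7}\right)$ ($O{\left(z,B \right)} = \left(\left(z + B\right) + \left(-1 + \frac{B}{7}\right)\right) z + 6 B = \left(\left(B + z\right) + \left(-1 + \frac{B}{7}\right)\right) z + 6 B = \left(-1 + z + \frac{8 B}{7}\right) z + 6 B = z \left(-1 + z + \frac{8 B}{7}\right) + 6 B = 6 B + z \left(-1 + z + \frac{8 B}{7}\right)$)
$O{\left(14,9 \right)} - 205 = \left(14^{2} - 14 + 6 \cdot 9 + \frac{8}{7} \cdot 9 \cdot 14\right) - 205 = \left(196 - 14 + 54 + 144\right) - 205 = 380 - 205 = 175$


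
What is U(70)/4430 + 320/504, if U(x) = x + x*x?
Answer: 49031/27909 ≈ 1.7568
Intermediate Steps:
U(x) = x + x**2
U(70)/4430 + 320/504 = (70*(1 + 70))/4430 + 320/504 = (70*71)*(1/4430) + 320*(1/504) = 4970*(1/4430) + 40/63 = 497/443 + 40/63 = 49031/27909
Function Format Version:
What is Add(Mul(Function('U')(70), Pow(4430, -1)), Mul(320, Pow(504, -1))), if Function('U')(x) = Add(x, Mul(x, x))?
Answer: Rational(49031, 27909) ≈ 1.7568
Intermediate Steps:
Function('U')(x) = Add(x, Pow(x, 2))
Add(Mul(Function('U')(70), Pow(4430, -1)), Mul(320, Pow(504, -1))) = Add(Mul(Mul(70, Add(1, 70)), Pow(4430, -1)), Mul(320, Pow(504, -1))) = Add(Mul(Mul(70, 71), Rational(1, 4430)), Mul(320, Rational(1, 504))) = Add(Mul(4970, Rational(1, 4430)), Rational(40, 63)) = Add(Rational(497, 443), Rational(40, 63)) = Rational(49031, 27909)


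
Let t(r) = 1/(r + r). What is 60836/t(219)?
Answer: 26646168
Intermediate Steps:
t(r) = 1/(2*r)
60836/t(219) = 60836/(((1/2)/219)) = 60836/(((1/2)*(1/219))) = 60836/(1/438) = 60836*438 = 26646168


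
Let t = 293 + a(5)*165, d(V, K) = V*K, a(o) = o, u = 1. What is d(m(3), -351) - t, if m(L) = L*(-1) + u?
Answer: -416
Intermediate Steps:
m(L) = 1 - L (m(L) = L*(-1) + 1 = -L + 1 = 1 - L)
d(V, K) = K*V
t = 1118 (t = 293 + 5*165 = 293 + 825 = 1118)
d(m(3), -351) - t = -351*(1 - 1*3) - 1*1118 = -351*(1 - 3) - 1118 = -351*(-2) - 1118 = 702 - 1118 = -416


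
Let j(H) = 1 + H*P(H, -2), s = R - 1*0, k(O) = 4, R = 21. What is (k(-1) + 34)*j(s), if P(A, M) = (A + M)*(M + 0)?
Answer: -30286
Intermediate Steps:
s = 21 (s = 21 - 1*0 = 21 + 0 = 21)
P(A, M) = M*(A + M) (P(A, M) = (A + M)*M = M*(A + M))
j(H) = 1 + H*(4 - 2*H) (j(H) = 1 + H*(-2*(H - 2)) = 1 + H*(-2*(-2 + H)) = 1 + H*(4 - 2*H))
(k(-1) + 34)*j(s) = (4 + 34)*(1 + 2*21*(2 - 1*21)) = 38*(1 + 2*21*(2 - 21)) = 38*(1 + 2*21*(-19)) = 38*(1 - 798) = 38*(-797) = -30286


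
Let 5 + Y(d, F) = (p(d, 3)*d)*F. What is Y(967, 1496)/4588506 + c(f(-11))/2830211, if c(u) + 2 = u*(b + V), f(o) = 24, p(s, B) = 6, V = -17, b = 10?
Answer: 1444991094061/763908244398 ≈ 1.8916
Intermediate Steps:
c(u) = -2 - 7*u (c(u) = -2 + u*(10 - 17) = -2 + u*(-7) = -2 - 7*u)
Y(d, F) = -5 + 6*F*d (Y(d, F) = -5 + (6*d)*F = -5 + 6*F*d)
Y(967, 1496)/4588506 + c(f(-11))/2830211 = (-5 + 6*1496*967)/4588506 + (-2 - 7*24)/2830211 = (-5 + 8679792)*(1/4588506) + (-2 - 168)*(1/2830211) = 8679787*(1/4588506) - 170*1/2830211 = 8679787/4588506 - 10/166483 = 1444991094061/763908244398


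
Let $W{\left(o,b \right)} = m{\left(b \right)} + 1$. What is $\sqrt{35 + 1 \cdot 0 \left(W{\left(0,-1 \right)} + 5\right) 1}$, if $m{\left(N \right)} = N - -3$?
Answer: $\sqrt{35} \approx 5.9161$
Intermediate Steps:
$m{\left(N \right)} = 3 + N$ ($m{\left(N \right)} = N + 3 = 3 + N$)
$W{\left(o,b \right)} = 4 + b$ ($W{\left(o,b \right)} = \left(3 + b\right) + 1 = 4 + b$)
$\sqrt{35 + 1 \cdot 0 \left(W{\left(0,-1 \right)} + 5\right) 1} = \sqrt{35 + 1 \cdot 0 \left(\left(4 - 1\right) + 5\right) 1} = \sqrt{35 + 1 \cdot 0 \left(3 + 5\right) 1} = \sqrt{35 + 1 \cdot 0 \cdot 8 \cdot 1} = \sqrt{35 + 1 \cdot 0 \cdot 1} = \sqrt{35 + 0 \cdot 1} = \sqrt{35 + 0} = \sqrt{35}$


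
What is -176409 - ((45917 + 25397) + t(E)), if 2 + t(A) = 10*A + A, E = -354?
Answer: -243827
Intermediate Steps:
t(A) = -2 + 11*A (t(A) = -2 + (10*A + A) = -2 + 11*A)
-176409 - ((45917 + 25397) + t(E)) = -176409 - ((45917 + 25397) + (-2 + 11*(-354))) = -176409 - (71314 + (-2 - 3894)) = -176409 - (71314 - 3896) = -176409 - 1*67418 = -176409 - 67418 = -243827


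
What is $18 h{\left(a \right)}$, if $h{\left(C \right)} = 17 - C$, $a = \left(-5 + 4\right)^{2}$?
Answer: $288$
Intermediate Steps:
$a = 1$ ($a = \left(-1\right)^{2} = 1$)
$18 h{\left(a \right)} = 18 \left(17 - 1\right) = 18 \cdot 16 = 288$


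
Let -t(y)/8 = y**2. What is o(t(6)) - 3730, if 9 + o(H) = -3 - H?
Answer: -3454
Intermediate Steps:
t(y) = -8*y**2
o(H) = -12 - H (o(H) = -9 + (-3 - H) = -12 - H)
o(t(6)) - 3730 = (-12 - (-8)*6**2) - 3730 = (-12 - (-8)*36) - 3730 = (-12 - 1*(-288)) - 3730 = (-12 + 288) - 3730 = 276 - 3730 = -3454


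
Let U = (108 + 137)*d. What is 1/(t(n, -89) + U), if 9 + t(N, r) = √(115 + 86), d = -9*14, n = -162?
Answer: -10293/317837480 - √201/953512440 ≈ -3.2399e-5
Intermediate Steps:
d = -126
U = -30870 (U = (108 + 137)*(-126) = 245*(-126) = -30870)
t(N, r) = -9 + √201 (t(N, r) = -9 + √(115 + 86) = -9 + √201)
1/(t(n, -89) + U) = 1/((-9 + √201) - 30870) = 1/(-30879 + √201)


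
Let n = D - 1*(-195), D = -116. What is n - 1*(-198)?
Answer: 277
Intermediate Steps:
n = 79 (n = -116 - 1*(-195) = -116 + 195 = 79)
n - 1*(-198) = 79 - 1*(-198) = 79 + 198 = 277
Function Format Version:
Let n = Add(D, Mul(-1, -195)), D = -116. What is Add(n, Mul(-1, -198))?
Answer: 277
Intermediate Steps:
n = 79 (n = Add(-116, Mul(-1, -195)) = Add(-116, 195) = 79)
Add(n, Mul(-1, -198)) = Add(79, Mul(-1, -198)) = Add(79, 198) = 277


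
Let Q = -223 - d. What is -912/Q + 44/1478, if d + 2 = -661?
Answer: -83036/40645 ≈ -2.0430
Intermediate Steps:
d = -663 (d = -2 - 661 = -663)
Q = 440 (Q = -223 - 1*(-663) = -223 + 663 = 440)
-912/Q + 44/1478 = -912/440 + 44/1478 = -912*1/440 + 44*(1/1478) = -114/55 + 22/739 = -83036/40645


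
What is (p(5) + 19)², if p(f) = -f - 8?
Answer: 36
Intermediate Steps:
p(f) = -8 - f
(p(5) + 19)² = ((-8 - 1*5) + 19)² = ((-8 - 5) + 19)² = (-13 + 19)² = 6² = 36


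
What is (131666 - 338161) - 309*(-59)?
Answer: -188264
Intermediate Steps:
(131666 - 338161) - 309*(-59) = -206495 + 18231 = -188264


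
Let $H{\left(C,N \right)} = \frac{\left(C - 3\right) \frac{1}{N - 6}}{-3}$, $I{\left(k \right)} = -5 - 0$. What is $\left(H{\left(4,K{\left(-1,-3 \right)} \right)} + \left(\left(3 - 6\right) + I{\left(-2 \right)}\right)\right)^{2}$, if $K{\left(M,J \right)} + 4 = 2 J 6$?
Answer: $\frac{1216609}{19044} \approx 63.884$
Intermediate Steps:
$K{\left(M,J \right)} = -4 + 12 J$ ($K{\left(M,J \right)} = -4 + 2 J 6 = -4 + 12 J$)
$I{\left(k \right)} = -5$ ($I{\left(k \right)} = -5 + 0 = -5$)
$H{\left(C,N \right)} = - \frac{-3 + C}{3 \left(-6 + N\right)}$ ($H{\left(C,N \right)} = \frac{-3 + C}{-6 + N} \left(- \frac{1}{3}\right) = - \frac{-3 + C}{3 \left(-6 + N\right)}$)
$\left(H{\left(4,K{\left(-1,-3 \right)} \right)} + \left(\left(3 - 6\right) + I{\left(-2 \right)}\right)\right)^{2} = \left(\frac{3 - 4}{3 \left(-6 + \left(-4 + 12 \left(-3\right)\right)\right)} + \left(\left(3 - 6\right) - 5\right)\right)^{2} = \left(\frac{3 - 4}{3 \left(-6 - 40\right)} - 8\right)^{2} = \left(\frac{1}{3} \frac{1}{-6 - 40} \left(-1\right) - 8\right)^{2} = \left(\frac{1}{3} \frac{1}{-46} \left(-1\right) - 8\right)^{2} = \left(\frac{1}{3} \left(- \frac{1}{46}\right) \left(-1\right) - 8\right)^{2} = \left(\frac{1}{138} - 8\right)^{2} = \left(- \frac{1103}{138}\right)^{2} = \frac{1216609}{19044}$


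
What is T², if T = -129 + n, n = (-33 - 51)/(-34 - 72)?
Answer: 46172025/2809 ≈ 16437.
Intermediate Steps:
n = 42/53 (n = -84/(-106) = -84*(-1/106) = 42/53 ≈ 0.79245)
T = -6795/53 (T = -129 + 42/53 = -6795/53 ≈ -128.21)
T² = (-6795/53)² = 46172025/2809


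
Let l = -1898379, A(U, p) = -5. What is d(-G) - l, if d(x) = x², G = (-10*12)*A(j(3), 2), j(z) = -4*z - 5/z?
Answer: 2258379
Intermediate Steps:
j(z) = -5/z - 4*z
G = 600 (G = -10*12*(-5) = -120*(-5) = 600)
d(-G) - l = (-1*600)² - 1*(-1898379) = (-600)² + 1898379 = 360000 + 1898379 = 2258379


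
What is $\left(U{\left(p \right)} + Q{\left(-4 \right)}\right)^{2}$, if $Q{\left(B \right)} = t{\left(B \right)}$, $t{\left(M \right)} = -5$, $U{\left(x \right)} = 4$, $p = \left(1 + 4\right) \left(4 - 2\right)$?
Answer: $1$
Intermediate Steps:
$p = 10$ ($p = 5 \cdot 2 = 10$)
$Q{\left(B \right)} = -5$
$\left(U{\left(p \right)} + Q{\left(-4 \right)}\right)^{2} = \left(4 - 5\right)^{2} = \left(-1\right)^{2} = 1$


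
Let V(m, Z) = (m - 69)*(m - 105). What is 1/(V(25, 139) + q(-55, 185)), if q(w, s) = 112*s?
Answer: 1/24240 ≈ 4.1254e-5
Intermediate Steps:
V(m, Z) = (-105 + m)*(-69 + m) (V(m, Z) = (-69 + m)*(-105 + m) = (-105 + m)*(-69 + m))
1/(V(25, 139) + q(-55, 185)) = 1/((7245 + 25² - 174*25) + 112*185) = 1/((7245 + 625 - 4350) + 20720) = 1/(3520 + 20720) = 1/24240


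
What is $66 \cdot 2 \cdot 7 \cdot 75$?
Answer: $69300$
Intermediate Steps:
$66 \cdot 2 \cdot 7 \cdot 75 = 66 \cdot 14 \cdot 75 = 924 \cdot 75 = 69300$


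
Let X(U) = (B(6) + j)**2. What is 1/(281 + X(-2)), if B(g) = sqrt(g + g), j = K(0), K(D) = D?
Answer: 1/293 ≈ 0.0034130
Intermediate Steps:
j = 0
B(g) = sqrt(2)*sqrt(g) (B(g) = sqrt(2*g) = sqrt(2)*sqrt(g))
X(U) = 12 (X(U) = (sqrt(2)*sqrt(6) + 0)**2 = (2*sqrt(3) + 0)**2 = (2*sqrt(3))**2 = 12)
1/(281 + X(-2)) = 1/(281 + 12) = 1/293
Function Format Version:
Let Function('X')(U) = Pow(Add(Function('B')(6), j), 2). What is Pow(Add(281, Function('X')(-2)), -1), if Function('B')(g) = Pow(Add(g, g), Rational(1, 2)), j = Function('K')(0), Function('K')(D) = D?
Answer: Rational(1, 293) ≈ 0.0034130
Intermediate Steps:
j = 0
Function('B')(g) = Mul(Pow(2, Rational(1, 2)), Pow(g, Rational(1, 2))) (Function('B')(g) = Pow(Mul(2, g), Rational(1, 2)) = Mul(Pow(2, Rational(1, 2)), Pow(g, Rational(1, 2))))
Function('X')(U) = 12 (Function('X')(U) = Pow(Add(Mul(Pow(2, Rational(1, 2)), Pow(6, Rational(1, 2))), 0), 2) = Pow(Add(Mul(2, Pow(3, Rational(1, 2))), 0), 2) = Pow(Mul(2, Pow(3, Rational(1, 2))), 2) = 12)
Pow(Add(281, Function('X')(-2)), -1) = Pow(Add(281, 12), -1) = Pow(293, -1) = Rational(1, 293)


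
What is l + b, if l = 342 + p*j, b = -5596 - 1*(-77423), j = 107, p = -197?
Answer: 51090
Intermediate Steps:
b = 71827 (b = -5596 + 77423 = 71827)
l = -20737 (l = 342 - 197*107 = 342 - 21079 = -20737)
l + b = -20737 + 71827 = 51090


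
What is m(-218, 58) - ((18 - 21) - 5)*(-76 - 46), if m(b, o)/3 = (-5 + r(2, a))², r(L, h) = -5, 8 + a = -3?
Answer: -676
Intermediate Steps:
a = -11 (a = -8 - 3 = -11)
m(b, o) = 300 (m(b, o) = 3*(-5 - 5)² = 3*(-10)² = 3*100 = 300)
m(-218, 58) - ((18 - 21) - 5)*(-76 - 46) = 300 - ((18 - 21) - 5)*(-76 - 46) = 300 - (-3 - 5)*(-122) = 300 - (-8)*(-122) = 300 - 1*976 = 300 - 976 = -676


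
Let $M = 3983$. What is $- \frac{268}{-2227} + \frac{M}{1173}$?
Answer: $\frac{540265}{153663} \approx 3.5159$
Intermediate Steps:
$- \frac{268}{-2227} + \frac{M}{1173} = - \frac{268}{-2227} + \frac{3983}{1173} = \left(-268\right) \left(- \frac{1}{2227}\right) + 3983 \cdot \frac{1}{1173} = \frac{268}{2227} + \frac{3983}{1173} = \frac{540265}{153663}$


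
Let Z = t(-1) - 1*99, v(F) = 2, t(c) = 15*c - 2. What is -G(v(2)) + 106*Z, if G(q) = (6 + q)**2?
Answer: -12360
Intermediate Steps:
t(c) = -2 + 15*c
Z = -116 (Z = (-2 + 15*(-1)) - 1*99 = (-2 - 15) - 99 = -17 - 99 = -116)
-G(v(2)) + 106*Z = -(6 + 2)**2 + 106*(-116) = -1*8**2 - 12296 = -1*64 - 12296 = -64 - 12296 = -12360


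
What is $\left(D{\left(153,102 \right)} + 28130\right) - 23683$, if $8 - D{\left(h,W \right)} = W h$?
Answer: $-11151$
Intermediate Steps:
$D{\left(h,W \right)} = 8 - W h$
$\left(D{\left(153,102 \right)} + 28130\right) - 23683 = \left(\left(8 - 102 \cdot 153\right) + 28130\right) - 23683 = \left(\left(8 - 15606\right) + 28130\right) - 23683 = \left(-15598 + 28130\right) - 23683 = 12532 - 23683 = -11151$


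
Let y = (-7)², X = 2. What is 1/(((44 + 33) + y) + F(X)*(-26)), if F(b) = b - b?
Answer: 1/126 ≈ 0.0079365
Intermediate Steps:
F(b) = 0
y = 49
1/(((44 + 33) + y) + F(X)*(-26)) = 1/(((44 + 33) + 49) + 0*(-26)) = 1/((77 + 49) + 0) = 1/(126 + 0) = 1/126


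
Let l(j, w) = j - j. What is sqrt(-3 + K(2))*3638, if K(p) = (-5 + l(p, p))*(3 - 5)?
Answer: 3638*sqrt(7) ≈ 9625.3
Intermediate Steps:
l(j, w) = 0
K(p) = 10 (K(p) = (-5 + 0)*(3 - 5) = -5*(-2) = 10)
sqrt(-3 + K(2))*3638 = sqrt(-3 + 10)*3638 = sqrt(7)*3638 = 3638*sqrt(7)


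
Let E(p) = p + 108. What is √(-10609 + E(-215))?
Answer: 2*I*√2679 ≈ 103.52*I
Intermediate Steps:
E(p) = 108 + p
√(-10609 + E(-215)) = √(-10609 + (108 - 215)) = √(-10609 - 107) = √(-10716) = 2*I*√2679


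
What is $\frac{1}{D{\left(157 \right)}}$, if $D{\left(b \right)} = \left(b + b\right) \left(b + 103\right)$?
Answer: $\frac{1}{81640} \approx 1.2249 \cdot 10^{-5}$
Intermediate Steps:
$D{\left(b \right)} = 2 b \left(103 + b\right)$
$\frac{1}{D{\left(157 \right)}} = \frac{1}{2 \cdot 157 \left(103 + 157\right)} = \frac{1}{2 \cdot 157 \cdot 260} = \frac{1}{81640}$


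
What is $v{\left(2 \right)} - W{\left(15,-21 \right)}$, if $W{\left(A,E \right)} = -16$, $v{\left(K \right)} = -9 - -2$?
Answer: $9$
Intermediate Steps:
$v{\left(K \right)} = -7$ ($v{\left(K \right)} = -9 + 2 = -7$)
$v{\left(2 \right)} - W{\left(15,-21 \right)} = -7 - -16 = -7 + 16 = 9$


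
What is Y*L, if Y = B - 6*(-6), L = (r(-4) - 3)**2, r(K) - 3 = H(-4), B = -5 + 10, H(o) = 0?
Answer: 0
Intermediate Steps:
B = 5
r(K) = 3 (r(K) = 3 + 0 = 3)
L = 0 (L = (3 - 3)**2 = 0**2 = 0)
Y = 41 (Y = 5 - 6*(-6) = 5 + 36 = 41)
Y*L = 41*0 = 0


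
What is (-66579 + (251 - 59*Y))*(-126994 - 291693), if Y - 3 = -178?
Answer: 23447728061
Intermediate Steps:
Y = -175 (Y = 3 - 178 = -175)
(-66579 + (251 - 59*Y))*(-126994 - 291693) = (-66579 + (251 - 59*(-175)))*(-126994 - 291693) = (-66579 + (251 + 10325))*(-418687) = (-66579 + 10576)*(-418687) = -56003*(-418687) = 23447728061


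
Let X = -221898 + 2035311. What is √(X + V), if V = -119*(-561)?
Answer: 18*√5803 ≈ 1371.2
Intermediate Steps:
X = 1813413
V = 66759
√(X + V) = √(1813413 + 66759) = √1880172 = 18*√5803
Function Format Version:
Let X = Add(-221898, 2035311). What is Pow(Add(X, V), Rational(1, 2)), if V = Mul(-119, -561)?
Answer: Mul(18, Pow(5803, Rational(1, 2))) ≈ 1371.2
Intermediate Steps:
X = 1813413
V = 66759
Pow(Add(X, V), Rational(1, 2)) = Pow(Add(1813413, 66759), Rational(1, 2)) = Pow(1880172, Rational(1, 2)) = Mul(18, Pow(5803, Rational(1, 2)))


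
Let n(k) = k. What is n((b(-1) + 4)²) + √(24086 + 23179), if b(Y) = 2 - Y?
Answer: 49 + √47265 ≈ 266.41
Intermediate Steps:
n((b(-1) + 4)²) + √(24086 + 23179) = ((2 - 1*(-1)) + 4)² + √(24086 + 23179) = ((2 + 1) + 4)² + √47265 = (3 + 4)² + √47265 = 7² + √47265 = 49 + √47265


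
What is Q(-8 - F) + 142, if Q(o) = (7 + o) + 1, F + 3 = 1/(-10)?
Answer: 1451/10 ≈ 145.10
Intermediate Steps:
F = -31/10 (F = -3 + 1/(-10) = -3 - ⅒ = -31/10 ≈ -3.1000)
Q(o) = 8 + o
Q(-8 - F) + 142 = (8 + (-8 - 1*(-31/10))) + 142 = (8 + (-8 + 31/10)) + 142 = (8 - 49/10) + 142 = 31/10 + 142 = 1451/10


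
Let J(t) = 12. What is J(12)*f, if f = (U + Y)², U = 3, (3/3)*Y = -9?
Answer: 432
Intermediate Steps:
Y = -9
f = 36 (f = (3 - 9)² = (-6)² = 36)
J(12)*f = 12*36 = 432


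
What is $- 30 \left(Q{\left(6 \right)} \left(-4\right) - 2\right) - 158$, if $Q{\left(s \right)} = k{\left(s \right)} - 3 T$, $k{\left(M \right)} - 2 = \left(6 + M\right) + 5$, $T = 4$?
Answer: $742$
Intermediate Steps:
$k{\left(M \right)} = 13 + M$ ($k{\left(M \right)} = 2 + \left(\left(6 + M\right) + 5\right) = 2 + \left(11 + M\right) = 13 + M$)
$Q{\left(s \right)} = 1 + s$ ($Q{\left(s \right)} = \left(13 + s\right) - 12 = 1 + s$)
$- 30 \left(Q{\left(6 \right)} \left(-4\right) - 2\right) - 158 = - 30 \left(\left(1 + 6\right) \left(-4\right) - 2\right) - 158 = - 30 \left(7 \left(-4\right) - 2\right) - 158 = - 30 \left(-28 - 2\right) - 158 = \left(-30\right) \left(-30\right) - 158 = 900 - 158 = 742$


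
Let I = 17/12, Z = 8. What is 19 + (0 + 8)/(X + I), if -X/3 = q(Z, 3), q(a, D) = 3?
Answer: 1633/91 ≈ 17.945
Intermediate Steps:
I = 17/12 (I = 17*(1/12) = 17/12 ≈ 1.4167)
X = -9 (X = -3*3 = -9)
19 + (0 + 8)/(X + I) = 19 + (0 + 8)/(-9 + 17/12) = 19 + 8/(-91/12) = 19 - 12/91*8 = 19 - 96/91 = 1633/91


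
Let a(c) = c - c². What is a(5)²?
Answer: 400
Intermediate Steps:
a(5)² = (5*(1 - 1*5))² = (5*(1 - 5))² = (5*(-4))² = (-20)² = 400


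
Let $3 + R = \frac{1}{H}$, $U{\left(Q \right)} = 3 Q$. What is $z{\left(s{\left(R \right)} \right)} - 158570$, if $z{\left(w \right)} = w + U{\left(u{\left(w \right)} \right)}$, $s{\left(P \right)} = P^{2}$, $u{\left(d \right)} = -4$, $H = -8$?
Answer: $- \frac{10148623}{64} \approx -1.5857 \cdot 10^{5}$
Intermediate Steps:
$R = - \frac{25}{8}$ ($R = -3 + \frac{1}{-8} = -3 - \frac{1}{8} = - \frac{25}{8} \approx -3.125$)
$z{\left(w \right)} = -12 + w$ ($z{\left(w \right)} = w + 3 \left(-4\right) = w - 12 = -12 + w$)
$z{\left(s{\left(R \right)} \right)} - 158570 = \left(-12 + \left(- \frac{25}{8}\right)^{2}\right) - 158570 = \left(-12 + \frac{625}{64}\right) - 158570 = - \frac{143}{64} - 158570 = - \frac{10148623}{64}$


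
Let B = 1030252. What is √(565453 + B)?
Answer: √1595705 ≈ 1263.2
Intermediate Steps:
√(565453 + B) = √(565453 + 1030252) = √1595705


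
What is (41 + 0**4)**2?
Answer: 1681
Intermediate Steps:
(41 + 0**4)**2 = (41 + 0)**2 = 41**2 = 1681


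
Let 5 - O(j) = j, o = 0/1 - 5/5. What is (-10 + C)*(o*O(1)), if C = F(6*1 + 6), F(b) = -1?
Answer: 44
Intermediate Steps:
o = -1 (o = 0*1 - 5*⅕ = 0 - 1 = -1)
O(j) = 5 - j
C = -1
(-10 + C)*(o*O(1)) = (-10 - 1)*(-(5 - 1*1)) = -(-11)*(5 - 1) = -(-11)*4 = -11*(-4) = 44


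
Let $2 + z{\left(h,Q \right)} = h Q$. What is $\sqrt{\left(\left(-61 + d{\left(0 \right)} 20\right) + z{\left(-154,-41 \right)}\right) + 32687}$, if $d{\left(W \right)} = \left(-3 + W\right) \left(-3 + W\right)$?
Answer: $\sqrt{39118} \approx 197.78$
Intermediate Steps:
$z{\left(h,Q \right)} = -2 + Q h$ ($z{\left(h,Q \right)} = -2 + h Q = -2 + Q h$)
$d{\left(W \right)} = \left(-3 + W\right)^{2}$
$\sqrt{\left(\left(-61 + d{\left(0 \right)} 20\right) + z{\left(-154,-41 \right)}\right) + 32687} = \sqrt{\left(\left(-61 + \left(-3 + 0\right)^{2} \cdot 20\right) - -6312\right) + 32687} = \sqrt{\left(\left(-61 + \left(-3\right)^{2} \cdot 20\right) + \left(-2 + 6314\right)\right) + 32687} = \sqrt{\left(\left(-61 + 9 \cdot 20\right) + 6312\right) + 32687} = \sqrt{\left(\left(-61 + 180\right) + 6312\right) + 32687} = \sqrt{\left(119 + 6312\right) + 32687} = \sqrt{6431 + 32687} = \sqrt{39118}$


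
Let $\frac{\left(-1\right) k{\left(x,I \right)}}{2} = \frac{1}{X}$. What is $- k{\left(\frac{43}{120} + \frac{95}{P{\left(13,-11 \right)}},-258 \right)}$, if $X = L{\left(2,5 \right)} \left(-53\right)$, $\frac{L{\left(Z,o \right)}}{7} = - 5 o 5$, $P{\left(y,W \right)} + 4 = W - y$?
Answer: $\frac{2}{46375} \approx 4.3127 \cdot 10^{-5}$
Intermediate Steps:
$P{\left(y,W \right)} = -4 + W - y$ ($P{\left(y,W \right)} = -4 + \left(W - y\right) = -4 + W - y$)
$L{\left(Z,o \right)} = - 175 o$ ($L{\left(Z,o \right)} = 7 - 5 o 5 = 7 \left(- 25 o\right) = - 175 o$)
$X = 46375$ ($X = \left(-175\right) 5 \left(-53\right) = \left(-875\right) \left(-53\right) = 46375$)
$k{\left(x,I \right)} = - \frac{2}{46375}$
$- k{\left(\frac{43}{120} + \frac{95}{P{\left(13,-11 \right)}},-258 \right)} = \left(-1\right) \left(- \frac{2}{46375}\right) = \frac{2}{46375}$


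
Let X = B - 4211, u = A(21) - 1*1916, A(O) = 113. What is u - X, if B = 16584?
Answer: -14176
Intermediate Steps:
u = -1803 (u = 113 - 1*1916 = 113 - 1916 = -1803)
X = 12373 (X = 16584 - 4211 = 12373)
u - X = -1803 - 1*12373 = -1803 - 12373 = -14176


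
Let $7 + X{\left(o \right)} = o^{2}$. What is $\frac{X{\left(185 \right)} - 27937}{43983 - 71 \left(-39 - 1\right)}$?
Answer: $\frac{6281}{46823} \approx 0.13414$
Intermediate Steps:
$X{\left(o \right)} = -7 + o^{2}$
$\frac{X{\left(185 \right)} - 27937}{43983 - 71 \left(-39 - 1\right)} = \frac{\left(-7 + 185^{2}\right) - 27937}{43983 - 71 \left(-39 - 1\right)} = \frac{\left(-7 + 34225\right) - 27937}{43983 - -2840} = \frac{34218 - 27937}{43983 + 2840} = \frac{6281}{46823}$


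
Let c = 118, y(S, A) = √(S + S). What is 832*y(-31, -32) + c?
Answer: 118 + 832*I*√62 ≈ 118.0 + 6551.2*I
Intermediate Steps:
y(S, A) = √2*√S (y(S, A) = √(2*S) = √2*√S)
832*y(-31, -32) + c = 832*(√2*√(-31)) + 118 = 832*(√2*(I*√31)) + 118 = 832*(I*√62) + 118 = 832*I*√62 + 118 = 118 + 832*I*√62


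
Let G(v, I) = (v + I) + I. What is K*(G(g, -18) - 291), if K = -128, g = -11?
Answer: 43264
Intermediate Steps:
G(v, I) = v + 2*I (G(v, I) = (I + v) + I = v + 2*I)
K*(G(g, -18) - 291) = -128*((-11 + 2*(-18)) - 291) = -128*((-11 - 36) - 291) = -128*(-47 - 291) = -128*(-338) = 43264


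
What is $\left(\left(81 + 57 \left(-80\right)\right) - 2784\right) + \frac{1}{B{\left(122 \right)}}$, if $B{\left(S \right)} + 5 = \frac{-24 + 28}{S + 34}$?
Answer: $- \frac{1409061}{194} \approx -7263.2$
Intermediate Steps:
$B{\left(S \right)} = -5 + \frac{4}{34 + S}$ ($B{\left(S \right)} = -5 + \frac{-24 + 28}{S + 34} = -5 + \frac{4}{34 + S}$)
$\left(\left(81 + 57 \left(-80\right)\right) - 2784\right) + \frac{1}{B{\left(122 \right)}} = \left(\left(81 + 57 \left(-80\right)\right) - 2784\right) + \frac{1}{\frac{1}{34 + 122} \left(-166 - 610\right)} = \left(\left(81 - 4560\right) - 2784\right) + \frac{1}{\frac{1}{156} \left(-166 - 610\right)} = \left(-4479 - 2784\right) + \frac{1}{\frac{1}{156} \left(-776\right)} = -7263 + \frac{1}{- \frac{194}{39}} = -7263 - \frac{39}{194} = - \frac{1409061}{194}$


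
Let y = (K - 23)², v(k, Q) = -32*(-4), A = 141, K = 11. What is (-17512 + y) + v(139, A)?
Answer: -17240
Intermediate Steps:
v(k, Q) = 128
y = 144 (y = (11 - 23)² = (-12)² = 144)
(-17512 + y) + v(139, A) = (-17512 + 144) + 128 = -17368 + 128 = -17240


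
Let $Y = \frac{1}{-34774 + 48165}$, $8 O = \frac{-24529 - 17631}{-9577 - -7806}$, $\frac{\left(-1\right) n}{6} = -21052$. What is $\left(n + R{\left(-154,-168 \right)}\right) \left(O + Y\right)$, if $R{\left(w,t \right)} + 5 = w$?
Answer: $\frac{1271844647739}{3387923} \approx 3.7541 \cdot 10^{5}$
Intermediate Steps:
$R{\left(w,t \right)} = -5 + w$
$n = 126312$ ($n = \left(-6\right) \left(-21052\right) = 126312$)
$O = \frac{5270}{1771}$ ($O = \frac{\left(-24529 - 17631\right) \frac{1}{-9577 - -7806}}{8} = \frac{\left(-42160\right) \frac{1}{-9577 + 7806}}{8} = \frac{\left(-42160\right) \frac{1}{-1771}}{8} = \frac{\left(-42160\right) \left(- \frac{1}{1771}\right)}{8} = \frac{1}{8} \cdot \frac{42160}{1771} = \frac{5270}{1771} \approx 2.9757$)
$Y = \frac{1}{13391} \approx 7.4677 \cdot 10^{-5}$
$\left(n + R{\left(-154,-168 \right)}\right) \left(O + Y\right) = \left(126312 - 159\right) \left(\frac{5270}{1771} + \frac{1}{13391}\right) = \left(126312 - 159\right) \frac{10081763}{3387923} = 126153 \cdot \frac{10081763}{3387923} = \frac{1271844647739}{3387923}$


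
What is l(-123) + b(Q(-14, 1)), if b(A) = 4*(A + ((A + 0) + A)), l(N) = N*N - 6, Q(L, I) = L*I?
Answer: 14955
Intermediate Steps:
Q(L, I) = I*L
l(N) = -6 + N**2 (l(N) = N**2 - 6 = -6 + N**2)
b(A) = 12*A (b(A) = 4*(A + (A + A)) = 4*(A + 2*A) = 4*(3*A) = 12*A)
l(-123) + b(Q(-14, 1)) = (-6 + (-123)**2) + 12*(1*(-14)) = (-6 + 15129) + 12*(-14) = 15123 - 168 = 14955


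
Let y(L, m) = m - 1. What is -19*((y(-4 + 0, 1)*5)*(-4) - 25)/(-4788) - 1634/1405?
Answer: -446893/354060 ≈ -1.2622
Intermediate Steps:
y(L, m) = -1 + m
-19*((y(-4 + 0, 1)*5)*(-4) - 25)/(-4788) - 1634/1405 = -19*(((-1 + 1)*5)*(-4) - 25)/(-4788) - 1634/1405 = -19*((0*5)*(-4) - 25)*(-1/4788) - 1634*1/1405 = -19*(0*(-4) - 25)*(-1/4788) - 1634/1405 = -19*(0 - 25)*(-1/4788) - 1634/1405 = -19*(-25)*(-1/4788) - 1634/1405 = 475*(-1/4788) - 1634/1405 = -25/252 - 1634/1405 = -446893/354060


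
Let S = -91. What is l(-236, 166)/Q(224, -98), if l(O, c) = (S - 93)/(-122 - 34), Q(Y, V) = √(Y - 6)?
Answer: 23*√218/4251 ≈ 0.079885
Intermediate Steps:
Q(Y, V) = √(-6 + Y)
l(O, c) = 46/39 (l(O, c) = (-91 - 93)/(-122 - 34) = -184/(-156) = -184*(-1/156) = 46/39)
l(-236, 166)/Q(224, -98) = 46/(39*(√(-6 + 224))) = 46/(39*(√218)) = 46*(√218/218)/39 = 23*√218/4251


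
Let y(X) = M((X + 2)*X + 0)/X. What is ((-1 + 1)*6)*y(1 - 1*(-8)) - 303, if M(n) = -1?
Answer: -303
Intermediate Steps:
y(X) = -1/X
((-1 + 1)*6)*y(1 - 1*(-8)) - 303 = ((-1 + 1)*6)*(-1/(1 - 1*(-8))) - 303 = (0*6)*(-1/(1 + 8)) - 303 = 0*(-1/9) - 303 = 0*(-1*⅑) - 303 = 0*(-⅑) - 303 = 0 - 303 = -303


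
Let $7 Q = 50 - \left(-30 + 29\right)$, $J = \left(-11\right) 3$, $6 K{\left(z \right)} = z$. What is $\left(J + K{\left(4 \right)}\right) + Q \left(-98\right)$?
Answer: $- \frac{2239}{3} \approx -746.33$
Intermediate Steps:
$K{\left(z \right)} = \frac{z}{6}$
$J = -33$
$Q = \frac{51}{7}$ ($Q = \frac{50 - \left(-30 + 29\right)}{7} = \frac{50 - -1}{7} = \frac{50 + 1}{7} = \frac{1}{7} \cdot 51 = \frac{51}{7} \approx 7.2857$)
$\left(J + K{\left(4 \right)}\right) + Q \left(-98\right) = \left(-33 + \frac{1}{6} \cdot 4\right) + \frac{51}{7} \left(-98\right) = \left(-33 + \frac{2}{3}\right) - 714 = - \frac{97}{3} - 714 = - \frac{2239}{3}$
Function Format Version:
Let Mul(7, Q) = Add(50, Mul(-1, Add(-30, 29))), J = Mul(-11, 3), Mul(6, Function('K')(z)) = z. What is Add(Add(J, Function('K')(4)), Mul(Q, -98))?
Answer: Rational(-2239, 3) ≈ -746.33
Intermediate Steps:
Function('K')(z) = Mul(Rational(1, 6), z)
J = -33
Q = Rational(51, 7) (Q = Mul(Rational(1, 7), Add(50, Mul(-1, Add(-30, 29)))) = Mul(Rational(1, 7), Add(50, Mul(-1, -1))) = Mul(Rational(1, 7), Add(50, 1)) = Mul(Rational(1, 7), 51) = Rational(51, 7) ≈ 7.2857)
Add(Add(J, Function('K')(4)), Mul(Q, -98)) = Add(Add(-33, Mul(Rational(1, 6), 4)), Mul(Rational(51, 7), -98)) = Add(Add(-33, Rational(2, 3)), -714) = Add(Rational(-97, 3), -714) = Rational(-2239, 3)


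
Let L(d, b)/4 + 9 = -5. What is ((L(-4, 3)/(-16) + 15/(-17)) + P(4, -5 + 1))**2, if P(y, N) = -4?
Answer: 2209/1156 ≈ 1.9109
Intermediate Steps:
L(d, b) = -56 (L(d, b) = -36 + 4*(-5) = -36 - 20 = -56)
((L(-4, 3)/(-16) + 15/(-17)) + P(4, -5 + 1))**2 = ((-56/(-16) + 15/(-17)) - 4)**2 = ((-56*(-1/16) + 15*(-1/17)) - 4)**2 = ((7/2 - 15/17) - 4)**2 = (89/34 - 4)**2 = (-47/34)**2 = 2209/1156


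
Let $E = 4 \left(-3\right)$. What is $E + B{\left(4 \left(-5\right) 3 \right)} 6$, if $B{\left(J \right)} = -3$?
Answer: $-30$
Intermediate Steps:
$E = -12$
$E + B{\left(4 \left(-5\right) 3 \right)} 6 = -12 - 18 = -30$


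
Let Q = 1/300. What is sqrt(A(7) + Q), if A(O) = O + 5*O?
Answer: sqrt(37803)/30 ≈ 6.4810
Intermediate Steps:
Q = 1/300 ≈ 0.0033333
A(O) = 6*O
sqrt(A(7) + Q) = sqrt(6*7 + 1/300) = sqrt(42 + 1/300) = sqrt(12601/300) = sqrt(37803)/30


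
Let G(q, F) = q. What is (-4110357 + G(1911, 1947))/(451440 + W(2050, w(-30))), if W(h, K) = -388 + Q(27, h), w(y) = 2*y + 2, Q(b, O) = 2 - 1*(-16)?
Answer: -2054223/225535 ≈ -9.1082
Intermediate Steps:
Q(b, O) = 18 (Q(b, O) = 2 + 16 = 18)
w(y) = 2 + 2*y
W(h, K) = -370 (W(h, K) = -388 + 18 = -370)
(-4110357 + G(1911, 1947))/(451440 + W(2050, w(-30))) = (-4110357 + 1911)/(451440 - 370) = -4108446/451070 = -4108446*1/451070 = -2054223/225535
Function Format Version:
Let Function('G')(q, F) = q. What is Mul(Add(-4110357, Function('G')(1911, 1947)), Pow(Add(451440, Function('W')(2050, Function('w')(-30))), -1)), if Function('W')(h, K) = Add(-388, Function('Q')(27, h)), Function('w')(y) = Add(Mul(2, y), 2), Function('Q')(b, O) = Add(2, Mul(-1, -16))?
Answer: Rational(-2054223, 225535) ≈ -9.1082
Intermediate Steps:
Function('Q')(b, O) = 18 (Function('Q')(b, O) = Add(2, 16) = 18)
Function('w')(y) = Add(2, Mul(2, y))
Function('W')(h, K) = -370 (Function('W')(h, K) = Add(-388, 18) = -370)
Mul(Add(-4110357, Function('G')(1911, 1947)), Pow(Add(451440, Function('W')(2050, Function('w')(-30))), -1)) = Mul(Add(-4110357, 1911), Pow(Add(451440, -370), -1)) = Mul(-4108446, Pow(451070, -1)) = Mul(-4108446, Rational(1, 451070)) = Rational(-2054223, 225535)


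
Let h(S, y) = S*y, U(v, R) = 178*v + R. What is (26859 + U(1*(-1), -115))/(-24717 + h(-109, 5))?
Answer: -13283/12631 ≈ -1.0516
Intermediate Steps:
U(v, R) = R + 178*v
(26859 + U(1*(-1), -115))/(-24717 + h(-109, 5)) = (26859 + (-115 + 178*(1*(-1))))/(-24717 - 109*5) = (26859 + (-115 + 178*(-1)))/(-24717 - 545) = (26859 + (-115 - 178))/(-25262) = (26859 - 293)*(-1/25262) = 26566*(-1/25262) = -13283/12631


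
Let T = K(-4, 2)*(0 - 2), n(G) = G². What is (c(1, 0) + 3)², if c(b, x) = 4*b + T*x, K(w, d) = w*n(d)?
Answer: 49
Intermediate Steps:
K(w, d) = w*d²
T = 32 (T = (-4*2²)*(0 - 2) = -4*4*(-2) = -16*(-2) = 32)
c(b, x) = 4*b + 32*x
(c(1, 0) + 3)² = ((4*1 + 32*0) + 3)² = ((4 + 0) + 3)² = (4 + 3)² = 7² = 49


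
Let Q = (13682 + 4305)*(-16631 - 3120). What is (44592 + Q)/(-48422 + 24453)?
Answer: 355216645/23969 ≈ 14820.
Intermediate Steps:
Q = -355261237 (Q = 17987*(-19751) = -355261237)
(44592 + Q)/(-48422 + 24453) = (44592 - 355261237)/(-48422 + 24453) = -355216645/(-23969) = -355216645*(-1/23969) = 355216645/23969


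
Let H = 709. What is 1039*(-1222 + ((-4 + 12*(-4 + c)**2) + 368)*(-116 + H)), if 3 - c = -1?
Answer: 223000570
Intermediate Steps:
c = 4 (c = 3 - 1*(-1) = 3 + 1 = 4)
1039*(-1222 + ((-4 + 12*(-4 + c)**2) + 368)*(-116 + H)) = 1039*(-1222 + ((-4 + 12*(-4 + 4)**2) + 368)*(-116 + 709)) = 1039*(-1222 + ((-4 + 12*0**2) + 368)*593) = 1039*(-1222 + ((-4 + 12*0) + 368)*593) = 1039*(-1222 + ((-4 + 0) + 368)*593) = 1039*(-1222 + (-4 + 368)*593) = 1039*(-1222 + 364*593) = 1039*(-1222 + 215852) = 1039*214630 = 223000570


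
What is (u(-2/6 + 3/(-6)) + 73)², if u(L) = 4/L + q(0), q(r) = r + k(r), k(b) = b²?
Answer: 116281/25 ≈ 4651.2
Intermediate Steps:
q(r) = r + r²
u(L) = 4/L (u(L) = 4/L + 0*(1 + 0) = 4/L + 0*1 = 4/L + 0 = 4/L)
(u(-2/6 + 3/(-6)) + 73)² = (4/(-2/6 + 3/(-6)) + 73)² = (4/(-2*⅙ + 3*(-⅙)) + 73)² = (4/(-⅓ - ½) + 73)² = (4/(-⅚) + 73)² = (4*(-6/5) + 73)² = (-24/5 + 73)² = (341/5)² = 116281/25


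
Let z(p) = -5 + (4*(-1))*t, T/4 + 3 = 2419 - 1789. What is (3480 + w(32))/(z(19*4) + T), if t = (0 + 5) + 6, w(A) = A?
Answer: 3512/2459 ≈ 1.4282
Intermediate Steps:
T = 2508 (T = -12 + 4*(2419 - 1789) = -12 + 4*630 = -12 + 2520 = 2508)
t = 11 (t = 5 + 6 = 11)
z(p) = -49 (z(p) = -5 + (4*(-1))*11 = -5 - 4*11 = -5 - 44 = -49)
(3480 + w(32))/(z(19*4) + T) = (3480 + 32)/(-49 + 2508) = 3512/2459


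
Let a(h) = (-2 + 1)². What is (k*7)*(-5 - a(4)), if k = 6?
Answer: -252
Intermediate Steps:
a(h) = 1 (a(h) = (-1)² = 1)
(k*7)*(-5 - a(4)) = (6*7)*(-5 - 1*1) = 42*(-5 - 1) = 42*(-6) = -252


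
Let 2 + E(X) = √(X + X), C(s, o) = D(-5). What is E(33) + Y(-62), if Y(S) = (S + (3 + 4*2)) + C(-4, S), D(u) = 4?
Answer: -49 + √66 ≈ -40.876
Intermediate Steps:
C(s, o) = 4
Y(S) = 15 + S (Y(S) = (S + (3 + 4*2)) + 4 = (S + (3 + 8)) + 4 = (S + 11) + 4 = (11 + S) + 4 = 15 + S)
E(X) = -2 + √2*√X (E(X) = -2 + √(X + X) = -2 + √(2*X) = -2 + √2*√X)
E(33) + Y(-62) = (-2 + √2*√33) + (15 - 62) = (-2 + √66) - 47 = -49 + √66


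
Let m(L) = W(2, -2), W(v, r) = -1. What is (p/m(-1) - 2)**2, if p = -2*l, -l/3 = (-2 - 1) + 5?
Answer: 196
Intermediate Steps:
m(L) = -1
l = -6 (l = -3*((-2 - 1) + 5) = -3*(-3 + 5) = -3*2 = -6)
p = 12 (p = -2*(-6) = 12)
(p/m(-1) - 2)**2 = (12/(-1) - 2)**2 = (12*(-1) - 2)**2 = (-12 - 2)**2 = (-14)**2 = 196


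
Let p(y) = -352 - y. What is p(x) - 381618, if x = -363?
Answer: -381607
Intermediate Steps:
p(x) - 381618 = (-352 - 1*(-363)) - 381618 = (-352 + 363) - 381618 = 11 - 381618 = -381607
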